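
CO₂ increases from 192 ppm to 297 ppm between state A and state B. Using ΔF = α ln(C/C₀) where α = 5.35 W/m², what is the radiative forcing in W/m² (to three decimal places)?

CO₂ absorption bands are partially saturated, so forcing scales with the logarithm of the concentration ratio.
CO₂: 5.35 × ln(297/192) = 5.35 × ln(1.54688) = 5.35 × 0.43624 = 2.3339 W/m².

ΔF = 2.334 W/m²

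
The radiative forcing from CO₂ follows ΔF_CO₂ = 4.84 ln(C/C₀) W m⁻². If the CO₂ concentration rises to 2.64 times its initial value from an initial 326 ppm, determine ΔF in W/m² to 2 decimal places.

Because the forcing depends only on the ratio C/C₀, the initial concentration does not enter.
ΔF = 4.84 × ln(2.64) = 4.84 × 0.97078 = 4.6986 W/m².

ΔF = 4.70 W/m²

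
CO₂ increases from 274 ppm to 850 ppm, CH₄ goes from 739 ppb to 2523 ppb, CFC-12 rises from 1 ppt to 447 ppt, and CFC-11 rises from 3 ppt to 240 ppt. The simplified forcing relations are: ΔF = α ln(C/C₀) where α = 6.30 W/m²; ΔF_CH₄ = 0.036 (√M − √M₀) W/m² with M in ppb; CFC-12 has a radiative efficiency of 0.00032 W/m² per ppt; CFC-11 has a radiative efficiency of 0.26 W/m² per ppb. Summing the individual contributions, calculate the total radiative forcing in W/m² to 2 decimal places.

ΔF = 8.17 W/m²

CO₂: 6.30 × ln(850/274) = 6.30 × ln(3.10219) = 6.30 × 1.13211 = 7.1323 W/m².
CH₄: 0.036 × (√2523 − √739) = 0.036 × (50.2295 − 27.1846) = 0.036 × 23.0449 = 0.8296 W/m².
CFC-12: ΔF = 0.00032 × (447 − 1) = 0.00032 × 446 = 0.1427 W/m².
CFC-11: Δ = 240 − 3 = 237 ppt = 0.237 ppb; ΔF = 0.26 × 0.237 = 0.0616 W/m².
Total ΔF = 7.1323 + 0.8296 + 0.1427 + 0.0616 = 8.1662 W/m².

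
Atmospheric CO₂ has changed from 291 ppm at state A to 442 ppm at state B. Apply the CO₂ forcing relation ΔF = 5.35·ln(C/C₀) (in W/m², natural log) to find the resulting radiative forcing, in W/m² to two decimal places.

ΔF = 2.24 W/m²

CO₂: 5.35 × ln(442/291) = 5.35 × ln(1.51890) = 5.35 × 0.41799 = 2.2362 W/m².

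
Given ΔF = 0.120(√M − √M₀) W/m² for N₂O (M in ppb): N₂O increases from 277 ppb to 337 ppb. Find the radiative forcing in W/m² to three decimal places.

ΔF = 0.206 W/m²

N₂O: 0.120 × (√337 − √277) = 0.120 × (18.3576 − 16.6433) = 0.120 × 1.7143 = 0.2057 W/m².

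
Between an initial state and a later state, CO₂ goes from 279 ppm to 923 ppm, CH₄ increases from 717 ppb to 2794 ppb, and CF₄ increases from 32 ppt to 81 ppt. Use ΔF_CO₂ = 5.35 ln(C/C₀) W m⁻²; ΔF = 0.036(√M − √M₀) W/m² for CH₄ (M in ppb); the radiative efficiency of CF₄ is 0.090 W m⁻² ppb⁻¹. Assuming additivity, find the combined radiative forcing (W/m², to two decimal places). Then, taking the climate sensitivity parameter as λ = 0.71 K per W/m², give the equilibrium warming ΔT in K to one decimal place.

CO₂: 5.35 × ln(923/279) = 5.35 × ln(3.30824) = 5.35 × 1.19642 = 6.4008 W/m².
CH₄: 0.036 × (√2794 − √717) = 0.036 × (52.8583 − 26.7769) = 0.036 × 26.0814 = 0.9389 W/m².
CF₄: Δ = 81 − 32 = 49 ppt = 0.049 ppb; ΔF = 0.090 × 0.049 = 0.0044 W/m².
Total ΔF = 6.4008 + 0.9389 + 0.0044 = 7.3441 W/m².
ΔT = λ ΔF = 0.71 × 7.34 = 5.2114 K.

ΔF = 7.34 W/m²; ΔT = 5.2 K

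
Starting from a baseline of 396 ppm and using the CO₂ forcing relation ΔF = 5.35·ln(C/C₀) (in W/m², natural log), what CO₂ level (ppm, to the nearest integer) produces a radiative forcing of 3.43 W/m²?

C ≈ 752 ppm

Set 5.35 ln(C/396) = 3.43, so ln(C/396) = 3.43/5.35 = 0.64112.
Then C/396 = e^0.64112 = 1.89861, giving C = 396 × 1.89861 = 751.85 ppm.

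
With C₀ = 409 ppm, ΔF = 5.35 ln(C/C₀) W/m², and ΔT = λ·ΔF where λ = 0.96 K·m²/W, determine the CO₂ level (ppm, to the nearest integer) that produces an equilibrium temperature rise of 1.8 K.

C ≈ 581 ppm

Required forcing: ΔF = ΔT/λ = 1.8/0.96 = 1.8750 W/m².
Then ln(C/409) = ΔF/5.35 = 1.8750/5.35 = 0.35047.
So C = 409 × e^0.35047 = 409 × 1.41973 = 580.67 ppm.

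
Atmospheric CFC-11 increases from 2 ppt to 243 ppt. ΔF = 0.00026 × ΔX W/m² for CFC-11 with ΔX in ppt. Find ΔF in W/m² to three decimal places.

ΔF = 0.063 W/m²

CFC-11: ΔF = 0.00026 × (243 − 2) = 0.00026 × 241 = 0.0627 W/m².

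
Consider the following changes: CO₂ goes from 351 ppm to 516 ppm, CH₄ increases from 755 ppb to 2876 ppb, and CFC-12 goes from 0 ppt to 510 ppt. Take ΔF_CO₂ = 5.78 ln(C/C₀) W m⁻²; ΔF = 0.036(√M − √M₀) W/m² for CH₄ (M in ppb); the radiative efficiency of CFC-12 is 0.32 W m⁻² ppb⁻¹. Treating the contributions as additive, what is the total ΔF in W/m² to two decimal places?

CO₂: 5.78 × ln(516/351) = 5.78 × ln(1.47009) = 5.78 × 0.38532 = 2.2271 W/m².
CH₄: 0.036 × (√2876 − √755) = 0.036 × (53.6284 − 27.4773) = 0.036 × 26.1511 = 0.9414 W/m².
CFC-12: Δ = 510 − 0 = 510 ppt = 0.510 ppb; ΔF = 0.32 × 0.510 = 0.1632 W/m².
Total ΔF = 2.2271 + 0.9414 + 0.1632 = 3.3317 W/m².

ΔF = 3.33 W/m²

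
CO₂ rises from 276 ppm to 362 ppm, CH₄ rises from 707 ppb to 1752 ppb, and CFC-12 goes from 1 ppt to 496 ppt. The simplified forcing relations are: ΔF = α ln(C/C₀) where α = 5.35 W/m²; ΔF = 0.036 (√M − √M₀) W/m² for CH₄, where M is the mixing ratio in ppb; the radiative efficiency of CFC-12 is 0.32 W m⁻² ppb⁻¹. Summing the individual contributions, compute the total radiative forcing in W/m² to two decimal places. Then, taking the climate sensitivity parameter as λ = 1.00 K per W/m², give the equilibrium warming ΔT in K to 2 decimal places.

CO₂: 5.35 × ln(362/276) = 5.35 × ln(1.31159) = 5.35 × 0.27124 = 1.4511 W/m².
CH₄: 0.036 × (√1752 − √707) = 0.036 × (41.8569 − 26.5895) = 0.036 × 15.2674 = 0.5496 W/m².
CFC-12: Δ = 496 − 1 = 495 ppt = 0.495 ppb; ΔF = 0.32 × 0.495 = 0.1584 W/m².
Total ΔF = 1.4511 + 0.5496 + 0.1584 = 2.1591 W/m².
ΔT = λ ΔF = 1.00 × 2.16 = 2.1600 K.

ΔF = 2.16 W/m²; ΔT = 2.16 K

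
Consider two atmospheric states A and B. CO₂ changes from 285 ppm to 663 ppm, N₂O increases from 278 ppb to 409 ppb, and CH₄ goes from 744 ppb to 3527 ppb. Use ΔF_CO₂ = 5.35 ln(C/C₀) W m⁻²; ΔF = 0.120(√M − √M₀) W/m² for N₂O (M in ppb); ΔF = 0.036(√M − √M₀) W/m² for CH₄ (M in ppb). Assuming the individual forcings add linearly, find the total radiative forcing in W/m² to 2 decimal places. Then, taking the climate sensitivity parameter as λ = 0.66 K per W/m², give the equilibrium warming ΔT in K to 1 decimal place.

ΔF = 6.10 W/m²; ΔT = 4.0 K

CO₂: 5.35 × ln(663/285) = 5.35 × ln(2.32632) = 5.35 × 0.84429 = 4.5170 W/m².
N₂O: 0.120 × (√409 − √278) = 0.120 × (20.2237 − 16.6733) = 0.120 × 3.5504 = 0.4260 W/m².
CH₄: 0.036 × (√3527 − √744) = 0.036 × (59.3886 − 27.2764) = 0.036 × 32.1122 = 1.1560 W/m².
Total ΔF = 4.5170 + 0.4260 + 1.1560 = 6.0990 W/m².
ΔT = λ ΔF = 0.66 × 6.10 = 4.0260 K.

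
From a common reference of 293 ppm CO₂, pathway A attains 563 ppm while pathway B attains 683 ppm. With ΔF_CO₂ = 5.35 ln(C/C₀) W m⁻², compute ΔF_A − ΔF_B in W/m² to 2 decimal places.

ΔF_A − ΔF_B = -1.03 W/m²

ΔF_A = 5.35 ln(563/293) = 5.35 × 0.65311 = 3.4941 W/m².
ΔF_B = 5.35 ln(683/293) = 5.35 × 0.84632 = 4.5278 W/m².
Difference: 3.4941 − 4.5278 = -1.0337 W/m².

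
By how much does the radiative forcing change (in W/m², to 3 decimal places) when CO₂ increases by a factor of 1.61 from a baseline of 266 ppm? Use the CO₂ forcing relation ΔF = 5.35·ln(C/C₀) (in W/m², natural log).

ΔF = 2.548 W/m²

Because the forcing depends only on the ratio C/C₀, the initial concentration does not enter.
ΔF = 5.35 × ln(1.61) = 5.35 × 0.47623 = 2.5478 W/m².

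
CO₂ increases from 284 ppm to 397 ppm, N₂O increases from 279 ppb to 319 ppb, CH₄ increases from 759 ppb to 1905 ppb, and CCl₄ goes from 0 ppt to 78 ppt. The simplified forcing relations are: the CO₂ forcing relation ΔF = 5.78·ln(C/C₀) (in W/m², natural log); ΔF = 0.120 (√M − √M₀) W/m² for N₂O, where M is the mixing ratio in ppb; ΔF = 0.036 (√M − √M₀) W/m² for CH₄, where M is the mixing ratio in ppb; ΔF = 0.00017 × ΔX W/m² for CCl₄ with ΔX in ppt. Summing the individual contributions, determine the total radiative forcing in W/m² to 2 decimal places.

ΔF = 2.67 W/m²

CO₂: 5.78 × ln(397/284) = 5.78 × ln(1.39789) = 5.78 × 0.33496 = 1.9361 W/m².
N₂O: 0.120 × (√319 − √279) = 0.120 × (17.8606 − 16.7033) = 0.120 × 1.1573 = 0.1389 W/m².
CH₄: 0.036 × (√1905 − √759) = 0.036 × (43.6463 − 27.5500) = 0.036 × 16.0963 = 0.5795 W/m².
CCl₄: ΔF = 0.00017 × (78 − 0) = 0.00017 × 78 = 0.0133 W/m².
Total ΔF = 1.9361 + 0.1389 + 0.5795 + 0.0133 = 2.6678 W/m².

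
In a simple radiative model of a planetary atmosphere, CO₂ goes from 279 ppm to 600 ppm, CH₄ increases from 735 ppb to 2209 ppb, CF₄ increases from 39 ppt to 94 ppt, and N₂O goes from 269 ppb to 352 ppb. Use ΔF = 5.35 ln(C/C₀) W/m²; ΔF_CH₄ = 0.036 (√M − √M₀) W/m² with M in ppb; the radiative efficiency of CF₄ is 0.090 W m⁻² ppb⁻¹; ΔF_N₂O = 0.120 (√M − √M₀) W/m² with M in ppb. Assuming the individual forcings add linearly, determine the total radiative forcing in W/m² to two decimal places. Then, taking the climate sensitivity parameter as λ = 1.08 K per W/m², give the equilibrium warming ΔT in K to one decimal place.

CO₂: 5.35 × ln(600/279) = 5.35 × ln(2.15054) = 5.35 × 0.76572 = 4.0966 W/m².
CH₄: 0.036 × (√2209 − √735) = 0.036 × (47.0000 − 27.1109) = 0.036 × 19.8891 = 0.7160 W/m².
CF₄: Δ = 94 − 39 = 55 ppt = 0.055 ppb; ΔF = 0.090 × 0.055 = 0.0050 W/m².
N₂O: 0.120 × (√352 − √269) = 0.120 × (18.7617 − 16.4012) = 0.120 × 2.3605 = 0.2833 W/m².
Total ΔF = 4.0966 + 0.7160 + 0.0050 + 0.2833 = 5.1009 W/m².
ΔT = λ ΔF = 1.08 × 5.10 = 5.5080 K.

ΔF = 5.10 W/m²; ΔT = 5.5 K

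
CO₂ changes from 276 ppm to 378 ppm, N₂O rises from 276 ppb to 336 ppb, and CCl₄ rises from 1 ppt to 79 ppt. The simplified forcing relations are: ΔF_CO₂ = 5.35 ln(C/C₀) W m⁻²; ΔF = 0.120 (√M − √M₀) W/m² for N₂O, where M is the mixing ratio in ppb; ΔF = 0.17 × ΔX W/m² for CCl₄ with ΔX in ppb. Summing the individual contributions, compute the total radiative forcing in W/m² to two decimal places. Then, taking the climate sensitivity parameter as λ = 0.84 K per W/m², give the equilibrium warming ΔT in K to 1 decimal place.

CO₂: 5.35 × ln(378/276) = 5.35 × ln(1.36957) = 5.35 × 0.31450 = 1.6826 W/m².
N₂O: 0.120 × (√336 − √276) = 0.120 × (18.3303 − 16.6132) = 0.120 × 1.7171 = 0.2061 W/m².
CCl₄: Δ = 79 − 1 = 78 ppt = 0.078 ppb; ΔF = 0.17 × 0.078 = 0.0133 W/m².
Total ΔF = 1.6826 + 0.2061 + 0.0133 = 1.9020 W/m².
ΔT = λ ΔF = 0.84 × 1.90 = 1.5960 K.

ΔF = 1.90 W/m²; ΔT = 1.6 K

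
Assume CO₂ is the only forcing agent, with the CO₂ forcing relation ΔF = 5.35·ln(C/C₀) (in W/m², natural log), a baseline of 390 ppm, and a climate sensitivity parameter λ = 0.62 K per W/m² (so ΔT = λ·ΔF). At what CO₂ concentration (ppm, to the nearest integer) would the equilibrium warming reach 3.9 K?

C ≈ 1264 ppm

Required forcing: ΔF = ΔT/λ = 3.9/0.62 = 6.2903 W/m².
Then ln(C/390) = ΔF/5.35 = 6.2903/5.35 = 1.17576.
So C = 390 × e^1.17576 = 390 × 3.24060 = 1263.83 ppm.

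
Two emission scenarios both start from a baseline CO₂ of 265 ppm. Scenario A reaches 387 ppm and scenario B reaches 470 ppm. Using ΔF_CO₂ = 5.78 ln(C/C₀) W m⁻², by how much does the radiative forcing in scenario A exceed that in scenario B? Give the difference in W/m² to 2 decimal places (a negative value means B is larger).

ΔF_A − ΔF_B = -1.12 W/m²

ΔF_A = 5.78 ln(387/265) = 5.78 × 0.37869 = 2.1888 W/m².
ΔF_B = 5.78 ln(470/265) = 5.78 × 0.57300 = 3.3119 W/m².
Difference: 2.1888 − 3.3119 = -1.1231 W/m².
(Equivalently, ΔF_A − ΔF_B = 5.78 ln(387/470) = 5.78 × -0.19431 = -1.1231 W/m².)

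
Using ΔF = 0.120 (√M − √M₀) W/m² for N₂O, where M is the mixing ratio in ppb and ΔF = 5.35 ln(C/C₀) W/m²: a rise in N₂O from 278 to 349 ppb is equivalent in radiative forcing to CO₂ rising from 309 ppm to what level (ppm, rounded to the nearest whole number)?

N₂O forcing: 0.120 × (√349 − √278) = 0.120 × (18.6815 − 16.6733) = 0.120 × 2.0082 = 0.24098 W/m².
Set 5.35 ln(C/309) = 0.24098: ln(C/309) = 0.24098/5.35 = 0.04504, so C = 309 × e^0.04504 = 309 × 1.04607 = 323.24 ppm.

C ≈ 323 ppm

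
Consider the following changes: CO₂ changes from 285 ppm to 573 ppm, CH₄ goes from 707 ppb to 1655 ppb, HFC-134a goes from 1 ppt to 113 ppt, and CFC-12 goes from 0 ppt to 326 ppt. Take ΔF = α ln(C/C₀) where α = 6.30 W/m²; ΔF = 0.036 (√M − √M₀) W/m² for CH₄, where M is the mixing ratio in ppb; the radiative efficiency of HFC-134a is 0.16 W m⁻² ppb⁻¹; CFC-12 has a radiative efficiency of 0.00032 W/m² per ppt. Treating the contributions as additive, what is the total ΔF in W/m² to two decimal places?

CO₂: 6.30 × ln(573/285) = 6.30 × ln(2.01053) = 6.30 × 0.69840 = 4.3999 W/m².
CH₄: 0.036 × (√1655 − √707) = 0.036 × (40.6817 − 26.5895) = 0.036 × 14.0922 = 0.5073 W/m².
HFC-134a: Δ = 113 − 1 = 112 ppt = 0.112 ppb; ΔF = 0.16 × 0.112 = 0.0179 W/m².
CFC-12: ΔF = 0.00032 × (326 − 0) = 0.00032 × 326 = 0.1043 W/m².
Total ΔF = 4.3999 + 0.5073 + 0.0179 + 0.1043 = 5.0294 W/m².

ΔF = 5.03 W/m²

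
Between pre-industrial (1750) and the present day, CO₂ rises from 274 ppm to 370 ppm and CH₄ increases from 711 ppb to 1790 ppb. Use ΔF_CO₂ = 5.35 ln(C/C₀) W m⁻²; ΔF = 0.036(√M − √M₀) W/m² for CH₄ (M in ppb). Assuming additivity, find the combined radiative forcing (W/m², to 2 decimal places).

CO₂: 5.35 × ln(370/274) = 5.35 × ln(1.35036) = 5.35 × 0.30037 = 1.6070 W/m².
CH₄: 0.036 × (√1790 − √711) = 0.036 × (42.3084 − 26.6646) = 0.036 × 15.6438 = 0.5632 W/m².
Total ΔF = 1.6070 + 0.5632 = 2.1702 W/m².

ΔF = 2.17 W/m²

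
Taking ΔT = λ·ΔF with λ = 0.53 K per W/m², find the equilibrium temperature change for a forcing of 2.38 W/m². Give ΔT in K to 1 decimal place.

ΔT = 1.3 K

ΔT = λ ΔF = 0.53 × 2.38 = 1.2614 K.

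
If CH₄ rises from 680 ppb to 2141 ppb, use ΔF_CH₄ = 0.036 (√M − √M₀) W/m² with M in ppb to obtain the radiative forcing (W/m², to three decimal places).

CH₄: 0.036 × (√2141 − √680) = 0.036 × (46.2709 − 26.0768) = 0.036 × 20.1941 = 0.7270 W/m².

ΔF = 0.727 W/m²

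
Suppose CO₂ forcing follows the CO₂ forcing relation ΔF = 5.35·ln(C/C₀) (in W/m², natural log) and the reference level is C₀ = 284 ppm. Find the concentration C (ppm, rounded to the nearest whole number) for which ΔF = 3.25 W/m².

Set 5.35 ln(C/284) = 3.25, so ln(C/284) = 3.25/5.35 = 0.60748.
Then C/284 = e^0.60748 = 1.83580, giving C = 284 × 1.83580 = 521.37 ppm.

C ≈ 521 ppm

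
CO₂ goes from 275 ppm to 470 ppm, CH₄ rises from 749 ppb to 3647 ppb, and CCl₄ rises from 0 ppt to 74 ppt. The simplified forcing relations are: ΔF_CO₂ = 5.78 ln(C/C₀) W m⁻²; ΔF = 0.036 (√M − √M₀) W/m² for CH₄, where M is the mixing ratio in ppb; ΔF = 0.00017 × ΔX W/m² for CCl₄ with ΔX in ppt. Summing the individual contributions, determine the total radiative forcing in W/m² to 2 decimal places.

CO₂: 5.78 × ln(470/275) = 5.78 × ln(1.70909) = 5.78 × 0.53596 = 3.0978 W/m².
CH₄: 0.036 × (√3647 − √749) = 0.036 × (60.3904 − 27.3679) = 0.036 × 33.0225 = 1.1888 W/m².
CCl₄: ΔF = 0.00017 × (74 − 0) = 0.00017 × 74 = 0.0126 W/m².
Total ΔF = 3.0978 + 1.1888 + 0.0126 = 4.2992 W/m².

ΔF = 4.30 W/m²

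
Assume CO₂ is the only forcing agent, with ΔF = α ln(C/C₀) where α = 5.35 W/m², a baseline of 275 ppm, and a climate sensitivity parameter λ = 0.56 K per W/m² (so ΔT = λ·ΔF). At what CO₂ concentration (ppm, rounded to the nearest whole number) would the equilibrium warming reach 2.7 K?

C ≈ 677 ppm

Required forcing: ΔF = ΔT/λ = 2.7/0.56 = 4.8214 W/m².
Then ln(C/275) = ΔF/5.35 = 4.8214/5.35 = 0.90120.
So C = 275 × e^0.90120 = 275 × 2.46256 = 677.20 ppm.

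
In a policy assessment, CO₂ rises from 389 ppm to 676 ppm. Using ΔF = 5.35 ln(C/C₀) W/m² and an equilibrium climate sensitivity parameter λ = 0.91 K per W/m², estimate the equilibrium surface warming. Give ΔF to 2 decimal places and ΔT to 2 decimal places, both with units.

ΔF = 2.96 W/m²; ΔT = 2.69 K

CO₂: 5.35 × ln(676/389) = 5.35 × ln(1.73779) = 5.35 × 0.55261 = 2.9565 W/m².
ΔT = λ ΔF = 0.91 × 2.96 = 2.6936 K.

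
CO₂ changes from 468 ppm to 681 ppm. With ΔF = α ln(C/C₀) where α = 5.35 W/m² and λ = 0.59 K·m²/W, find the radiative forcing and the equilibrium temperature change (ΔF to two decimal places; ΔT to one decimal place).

ΔF = 2.01 W/m²; ΔT = 1.2 K

CO₂: 5.35 × ln(681/468) = 5.35 × ln(1.45513) = 5.35 × 0.37510 = 2.0068 W/m².
ΔT = λ ΔF = 0.59 × 2.01 = 1.1859 K.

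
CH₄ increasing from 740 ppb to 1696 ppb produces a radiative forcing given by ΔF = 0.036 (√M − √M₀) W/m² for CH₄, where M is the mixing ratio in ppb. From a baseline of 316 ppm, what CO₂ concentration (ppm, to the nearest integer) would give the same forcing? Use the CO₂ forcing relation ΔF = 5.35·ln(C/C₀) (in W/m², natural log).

C ≈ 347 ppm

CH₄ forcing: 0.036 × (√1696 − √740) = 0.036 × (41.1825 − 27.2029) = 0.036 × 13.9796 = 0.50327 W/m².
Set 5.35 ln(C/316) = 0.50327: ln(C/316) = 0.50327/5.35 = 0.09407, so C = 316 × e^0.09407 = 316 × 1.09864 = 347.17 ppm.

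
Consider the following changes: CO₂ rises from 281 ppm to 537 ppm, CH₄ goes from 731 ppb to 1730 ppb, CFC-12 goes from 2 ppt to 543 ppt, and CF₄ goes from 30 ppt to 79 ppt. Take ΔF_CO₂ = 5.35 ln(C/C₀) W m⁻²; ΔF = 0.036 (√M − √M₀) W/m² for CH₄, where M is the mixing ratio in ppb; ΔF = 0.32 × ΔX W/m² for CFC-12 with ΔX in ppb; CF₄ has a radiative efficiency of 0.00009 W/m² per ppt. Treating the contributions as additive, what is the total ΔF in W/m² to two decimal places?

CO₂: 5.35 × ln(537/281) = 5.35 × ln(1.91103) = 5.35 × 0.64764 = 3.4649 W/m².
CH₄: 0.036 × (√1730 − √731) = 0.036 × (41.5933 − 27.0370) = 0.036 × 14.5563 = 0.5240 W/m².
CFC-12: Δ = 543 − 2 = 541 ppt = 0.541 ppb; ΔF = 0.32 × 0.541 = 0.1731 W/m².
CF₄: ΔF = 0.00009 × (79 − 30) = 0.00009 × 49 = 0.0044 W/m².
Total ΔF = 3.4649 + 0.5240 + 0.1731 + 0.0044 = 4.1664 W/m².

ΔF = 4.17 W/m²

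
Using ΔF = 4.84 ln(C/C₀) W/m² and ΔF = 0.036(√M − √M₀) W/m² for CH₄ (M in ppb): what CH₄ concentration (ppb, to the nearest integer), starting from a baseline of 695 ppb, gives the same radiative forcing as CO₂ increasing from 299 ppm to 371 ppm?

CO₂ forcing: 4.84 × ln(371/299) = 4.84 × 0.215758 = 1.04427 W/m².
Set 0.036(√M − √695) = 1.04427: √M = 1.04427/0.036 + √695 = 29.0075 + 26.3629 = 55.3704.
M = (55.3704)² = 3065.88 ppb.

M ≈ 3066 ppb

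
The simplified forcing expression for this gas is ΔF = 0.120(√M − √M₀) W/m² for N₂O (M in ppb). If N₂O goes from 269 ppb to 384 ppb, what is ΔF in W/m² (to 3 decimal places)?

ΔF = 0.383 W/m²

N₂O: 0.120 × (√384 − √269) = 0.120 × (19.5959 − 16.4012) = 0.120 × 3.1947 = 0.3834 W/m².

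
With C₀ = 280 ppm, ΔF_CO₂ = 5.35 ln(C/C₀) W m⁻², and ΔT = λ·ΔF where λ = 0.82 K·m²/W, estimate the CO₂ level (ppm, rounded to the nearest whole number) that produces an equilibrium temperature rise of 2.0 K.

Required forcing: ΔF = ΔT/λ = 2.0/0.82 = 2.4390 W/m².
Then ln(C/280) = ΔF/5.35 = 2.4390/5.35 = 0.45589.
So C = 280 × e^0.45589 = 280 × 1.57758 = 441.72 ppm.

C ≈ 442 ppm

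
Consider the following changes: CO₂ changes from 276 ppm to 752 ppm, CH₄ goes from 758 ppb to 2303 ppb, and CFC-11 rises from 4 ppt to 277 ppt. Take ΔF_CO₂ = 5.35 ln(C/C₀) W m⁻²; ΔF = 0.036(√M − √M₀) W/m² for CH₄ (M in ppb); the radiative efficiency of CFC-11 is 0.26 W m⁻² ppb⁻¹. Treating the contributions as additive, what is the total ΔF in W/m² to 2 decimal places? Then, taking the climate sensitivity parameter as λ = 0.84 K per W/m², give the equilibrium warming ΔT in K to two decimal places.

ΔF = 6.17 W/m²; ΔT = 5.18 K

CO₂: 5.35 × ln(752/276) = 5.35 × ln(2.72464) = 5.35 × 1.00234 = 5.3625 W/m².
CH₄: 0.036 × (√2303 − √758) = 0.036 × (47.9896 − 27.5318) = 0.036 × 20.4578 = 0.7365 W/m².
CFC-11: Δ = 277 − 4 = 273 ppt = 0.273 ppb; ΔF = 0.26 × 0.273 = 0.0710 W/m².
Total ΔF = 5.3625 + 0.7365 + 0.0710 = 6.1700 W/m².
ΔT = λ ΔF = 0.84 × 6.17 = 5.1828 K.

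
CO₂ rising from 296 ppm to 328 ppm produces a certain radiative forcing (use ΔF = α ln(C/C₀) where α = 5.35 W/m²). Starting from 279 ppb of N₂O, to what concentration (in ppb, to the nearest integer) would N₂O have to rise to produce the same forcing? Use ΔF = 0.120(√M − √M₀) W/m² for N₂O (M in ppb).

M ≈ 453 ppb

CO₂ forcing: 5.35 × ln(328/296) = 5.35 × 0.102654 = 0.54920 W/m².
Set 0.120(√M − √279) = 0.54920: √M = 0.54920/0.120 + √279 = 4.5767 + 16.7033 = 21.2800.
M = (21.2800)² = 452.84 ppb.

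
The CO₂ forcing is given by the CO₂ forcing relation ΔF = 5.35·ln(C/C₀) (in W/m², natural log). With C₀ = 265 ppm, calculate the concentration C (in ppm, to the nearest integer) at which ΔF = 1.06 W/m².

Set 5.35 ln(C/265) = 1.06, so ln(C/265) = 1.06/5.35 = 0.19813.
Then C/265 = e^0.19813 = 1.21912, giving C = 265 × 1.21912 = 323.07 ppm.

C ≈ 323 ppm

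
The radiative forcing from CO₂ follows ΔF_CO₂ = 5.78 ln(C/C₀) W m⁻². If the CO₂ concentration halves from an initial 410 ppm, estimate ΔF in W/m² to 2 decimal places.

ΔF = 5.78 × ln(0.5) = 5.78 × -0.69315 = -4.0064 W/m².

ΔF = -4.01 W/m²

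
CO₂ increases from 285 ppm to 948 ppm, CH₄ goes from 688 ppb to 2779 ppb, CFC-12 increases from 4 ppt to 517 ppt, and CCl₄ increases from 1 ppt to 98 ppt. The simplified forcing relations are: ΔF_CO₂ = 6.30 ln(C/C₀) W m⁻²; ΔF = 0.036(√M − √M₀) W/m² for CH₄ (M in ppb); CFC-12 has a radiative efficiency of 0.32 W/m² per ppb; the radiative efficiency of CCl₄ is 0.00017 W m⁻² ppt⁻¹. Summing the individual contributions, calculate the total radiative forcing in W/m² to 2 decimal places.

ΔF = 8.71 W/m²

CO₂: 6.30 × ln(948/285) = 6.30 × ln(3.32632) = 6.30 × 1.20187 = 7.5718 W/m².
CH₄: 0.036 × (√2779 − √688) = 0.036 × (52.7162 − 26.2298) = 0.036 × 26.4864 = 0.9535 W/m².
CFC-12: Δ = 517 − 4 = 513 ppt = 0.513 ppb; ΔF = 0.32 × 0.513 = 0.1642 W/m².
CCl₄: ΔF = 0.00017 × (98 − 1) = 0.00017 × 97 = 0.0165 W/m².
Total ΔF = 7.5718 + 0.9535 + 0.1642 + 0.0165 = 8.7060 W/m².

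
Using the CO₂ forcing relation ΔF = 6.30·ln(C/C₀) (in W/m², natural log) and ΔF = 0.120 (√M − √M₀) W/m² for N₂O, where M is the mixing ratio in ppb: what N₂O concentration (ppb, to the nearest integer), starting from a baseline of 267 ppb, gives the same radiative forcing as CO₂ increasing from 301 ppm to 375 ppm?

CO₂ forcing: 6.30 × ln(375/301) = 6.30 × 0.219816 = 1.38484 W/m².
Set 0.120(√M − √267) = 1.38484: √M = 1.38484/0.120 + √267 = 11.5403 + 16.3401 = 27.8804.
M = (27.8804)² = 777.32 ppb.

M ≈ 777 ppb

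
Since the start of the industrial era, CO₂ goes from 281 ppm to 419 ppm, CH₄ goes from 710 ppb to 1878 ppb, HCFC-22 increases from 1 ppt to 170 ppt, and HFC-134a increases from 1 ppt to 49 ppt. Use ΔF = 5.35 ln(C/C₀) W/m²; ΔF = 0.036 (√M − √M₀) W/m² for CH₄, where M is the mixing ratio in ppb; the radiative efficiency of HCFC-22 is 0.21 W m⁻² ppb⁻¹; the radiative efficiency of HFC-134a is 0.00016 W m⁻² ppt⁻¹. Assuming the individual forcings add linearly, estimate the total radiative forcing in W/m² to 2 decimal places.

CO₂: 5.35 × ln(419/281) = 5.35 × ln(1.49110) = 5.35 × 0.39951 = 2.1374 W/m².
CH₄: 0.036 × (√1878 − √710) = 0.036 × (43.3359 − 26.6458) = 0.036 × 16.6901 = 0.6008 W/m².
HCFC-22: Δ = 170 − 1 = 169 ppt = 0.169 ppb; ΔF = 0.21 × 0.169 = 0.0355 W/m².
HFC-134a: ΔF = 0.00016 × (49 − 1) = 0.00016 × 48 = 0.0077 W/m².
Total ΔF = 2.1374 + 0.6008 + 0.0355 + 0.0077 = 2.7814 W/m².

ΔF = 2.78 W/m²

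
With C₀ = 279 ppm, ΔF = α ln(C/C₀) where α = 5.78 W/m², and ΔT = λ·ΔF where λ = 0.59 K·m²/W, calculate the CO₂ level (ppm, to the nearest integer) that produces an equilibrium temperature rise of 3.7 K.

C ≈ 826 ppm

Required forcing: ΔF = ΔT/λ = 3.7/0.59 = 6.2712 W/m².
Then ln(C/279) = ΔF/5.78 = 6.2712/5.78 = 1.08498.
So C = 279 × e^1.08498 = 279 × 2.95938 = 825.67 ppm.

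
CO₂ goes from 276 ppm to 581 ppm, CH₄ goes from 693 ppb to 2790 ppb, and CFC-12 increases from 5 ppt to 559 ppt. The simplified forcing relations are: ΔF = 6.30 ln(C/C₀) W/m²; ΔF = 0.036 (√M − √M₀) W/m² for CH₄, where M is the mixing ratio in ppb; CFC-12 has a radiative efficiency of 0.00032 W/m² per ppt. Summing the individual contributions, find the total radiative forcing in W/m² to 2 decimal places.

ΔF = 5.82 W/m²

CO₂: 6.30 × ln(581/276) = 6.30 × ln(2.10507) = 6.30 × 0.74435 = 4.6894 W/m².
CH₄: 0.036 × (√2790 − √693) = 0.036 × (52.8205 − 26.3249) = 0.036 × 26.4956 = 0.9538 W/m².
CFC-12: ΔF = 0.00032 × (559 − 5) = 0.00032 × 554 = 0.1773 W/m².
Total ΔF = 4.6894 + 0.9538 + 0.1773 = 5.8205 W/m².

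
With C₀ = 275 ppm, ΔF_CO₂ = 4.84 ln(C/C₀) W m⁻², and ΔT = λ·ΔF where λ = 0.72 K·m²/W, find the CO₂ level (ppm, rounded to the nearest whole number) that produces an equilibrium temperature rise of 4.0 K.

C ≈ 867 ppm

Required forcing: ΔF = ΔT/λ = 4.0/0.72 = 5.5556 W/m².
Then ln(C/275) = ΔF/4.84 = 5.5556/4.84 = 1.14785.
So C = 275 × e^1.14785 = 275 × 3.15141 = 866.64 ppm.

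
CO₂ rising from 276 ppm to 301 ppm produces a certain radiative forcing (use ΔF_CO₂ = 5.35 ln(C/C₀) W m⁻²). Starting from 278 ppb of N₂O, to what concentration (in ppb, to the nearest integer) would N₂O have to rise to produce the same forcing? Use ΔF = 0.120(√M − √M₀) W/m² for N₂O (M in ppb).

CO₂ forcing: 5.35 × ln(301/276) = 5.35 × 0.086709 = 0.46389 W/m².
Set 0.120(√M − √278) = 0.46389: √M = 0.46389/0.120 + √278 = 3.8658 + 16.6733 = 20.5391.
M = (20.5391)² = 421.85 ppb.

M ≈ 422 ppb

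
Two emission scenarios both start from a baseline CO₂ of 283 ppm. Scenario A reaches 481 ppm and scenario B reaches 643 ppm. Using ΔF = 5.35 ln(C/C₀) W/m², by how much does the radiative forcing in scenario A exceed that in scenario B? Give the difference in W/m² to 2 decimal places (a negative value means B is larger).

ΔF_A − ΔF_B = -1.55 W/m²

ΔF_A = 5.35 ln(481/283) = 5.35 × 0.53042 = 2.8377 W/m².
ΔF_B = 5.35 ln(643/283) = 5.35 × 0.82070 = 4.3907 W/m².
Difference: 2.8377 − 4.3907 = -1.5530 W/m².
(Equivalently, ΔF_A − ΔF_B = 5.35 ln(481/643) = 5.35 × -0.29028 = -1.5530 W/m².)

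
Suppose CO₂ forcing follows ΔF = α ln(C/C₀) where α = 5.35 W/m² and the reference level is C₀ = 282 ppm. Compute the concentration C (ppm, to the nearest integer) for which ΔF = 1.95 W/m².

C ≈ 406 ppm

Set 5.35 ln(C/282) = 1.95, so ln(C/282) = 1.95/5.35 = 0.36449.
Then C/282 = e^0.36449 = 1.43978, giving C = 282 × 1.43978 = 406.02 ppm.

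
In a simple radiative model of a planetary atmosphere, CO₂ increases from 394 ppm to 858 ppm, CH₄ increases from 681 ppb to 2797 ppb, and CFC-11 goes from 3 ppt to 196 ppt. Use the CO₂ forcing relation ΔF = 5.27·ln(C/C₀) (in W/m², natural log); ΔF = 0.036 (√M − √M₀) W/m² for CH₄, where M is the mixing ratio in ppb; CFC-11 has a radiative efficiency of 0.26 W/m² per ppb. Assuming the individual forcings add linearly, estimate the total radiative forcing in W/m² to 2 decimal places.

ΔF = 5.12 W/m²

CO₂: 5.27 × ln(858/394) = 5.27 × ln(2.17766) = 5.27 × 0.77825 = 4.1014 W/m².
CH₄: 0.036 × (√2797 − √681) = 0.036 × (52.8867 − 26.0960) = 0.036 × 26.7907 = 0.9645 W/m².
CFC-11: Δ = 196 − 3 = 193 ppt = 0.193 ppb; ΔF = 0.26 × 0.193 = 0.0502 W/m².
Total ΔF = 4.1014 + 0.9645 + 0.0502 = 5.1161 W/m².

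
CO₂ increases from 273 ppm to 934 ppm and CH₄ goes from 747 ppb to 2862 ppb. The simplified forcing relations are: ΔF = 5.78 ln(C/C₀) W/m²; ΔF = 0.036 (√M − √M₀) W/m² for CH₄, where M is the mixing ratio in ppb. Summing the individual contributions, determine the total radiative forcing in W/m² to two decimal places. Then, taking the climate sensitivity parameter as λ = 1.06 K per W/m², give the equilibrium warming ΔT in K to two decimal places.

ΔF = 8.05 W/m²; ΔT = 8.53 K

CO₂: 5.78 × ln(934/273) = 5.78 × ln(3.42125) = 5.78 × 1.23001 = 7.1095 W/m².
CH₄: 0.036 × (√2862 − √747) = 0.036 × (53.4977 − 27.3313) = 0.036 × 26.1664 = 0.9420 W/m².
Total ΔF = 7.1095 + 0.9420 = 8.0515 W/m².
ΔT = λ ΔF = 1.06 × 8.05 = 8.5330 K.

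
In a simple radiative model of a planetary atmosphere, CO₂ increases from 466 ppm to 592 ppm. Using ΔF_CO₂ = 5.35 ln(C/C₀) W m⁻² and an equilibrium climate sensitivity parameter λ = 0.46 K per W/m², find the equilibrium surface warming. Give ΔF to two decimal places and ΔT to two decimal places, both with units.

ΔF = 1.28 W/m²; ΔT = 0.59 K

CO₂: 5.35 × ln(592/466) = 5.35 × ln(1.27039) = 5.35 × 0.23932 = 1.2804 W/m².
ΔT = λ ΔF = 0.46 × 1.28 = 0.5888 K.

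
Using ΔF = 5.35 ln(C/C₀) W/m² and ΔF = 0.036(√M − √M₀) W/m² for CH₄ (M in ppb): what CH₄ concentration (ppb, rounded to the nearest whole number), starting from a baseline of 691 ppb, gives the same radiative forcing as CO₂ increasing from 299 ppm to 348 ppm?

CO₂ forcing: 5.35 × ln(348/299) = 5.35 × 0.151759 = 0.81191 W/m².
Set 0.036(√M − √691) = 0.81191: √M = 0.81191/0.036 + √691 = 22.5531 + 26.2869 = 48.8400.
M = (48.8400)² = 2385.35 ppb.

M ≈ 2385 ppb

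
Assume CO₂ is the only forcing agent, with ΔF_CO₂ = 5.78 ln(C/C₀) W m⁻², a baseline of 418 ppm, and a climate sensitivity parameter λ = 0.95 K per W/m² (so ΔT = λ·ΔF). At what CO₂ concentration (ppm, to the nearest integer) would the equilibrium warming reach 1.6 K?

C ≈ 559 ppm

Required forcing: ΔF = ΔT/λ = 1.6/0.95 = 1.6842 W/m².
Then ln(C/418) = ΔF/5.78 = 1.6842/5.78 = 0.29138.
So C = 418 × e^0.29138 = 418 × 1.33827 = 559.40 ppm.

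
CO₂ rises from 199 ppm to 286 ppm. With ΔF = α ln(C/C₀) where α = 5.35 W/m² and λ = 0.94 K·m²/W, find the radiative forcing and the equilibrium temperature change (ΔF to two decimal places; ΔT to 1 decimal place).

CO₂: 5.35 × ln(286/199) = 5.35 × ln(1.43719) = 5.35 × 0.36269 = 1.9404 W/m².
ΔT = λ ΔF = 0.94 × 1.94 = 1.8236 K.

ΔF = 1.94 W/m²; ΔT = 1.8 K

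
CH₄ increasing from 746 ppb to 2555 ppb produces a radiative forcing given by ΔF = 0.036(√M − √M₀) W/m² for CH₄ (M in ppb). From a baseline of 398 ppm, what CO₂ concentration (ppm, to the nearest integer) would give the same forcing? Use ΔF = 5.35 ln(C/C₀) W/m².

C ≈ 465 ppm

CH₄ forcing: 0.036 × (√2555 − √746) = 0.036 × (50.5470 − 27.3130) = 0.036 × 23.2340 = 0.83642 W/m².
Set 5.35 ln(C/398) = 0.83642: ln(C/398) = 0.83642/5.35 = 0.15634, so C = 398 × e^0.15634 = 398 × 1.16922 = 465.35 ppm.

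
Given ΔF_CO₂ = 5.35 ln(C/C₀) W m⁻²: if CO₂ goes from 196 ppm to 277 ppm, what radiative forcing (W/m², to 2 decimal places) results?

ΔF = 1.85 W/m²

CO₂: 5.35 × ln(277/196) = 5.35 × ln(1.41327) = 5.35 × 0.34591 = 1.8506 W/m².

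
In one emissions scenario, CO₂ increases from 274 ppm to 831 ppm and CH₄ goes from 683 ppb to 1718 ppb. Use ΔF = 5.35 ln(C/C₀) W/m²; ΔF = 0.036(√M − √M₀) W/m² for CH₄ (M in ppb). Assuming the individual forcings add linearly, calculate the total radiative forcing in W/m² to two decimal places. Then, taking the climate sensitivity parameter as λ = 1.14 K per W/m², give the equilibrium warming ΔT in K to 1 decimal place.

CO₂: 5.35 × ln(831/274) = 5.35 × ln(3.03285) = 5.35 × 1.10950 = 5.9358 W/m².
CH₄: 0.036 × (√1718 − √683) = 0.036 × (41.4488 − 26.1343) = 0.036 × 15.3145 = 0.5513 W/m².
Total ΔF = 5.9358 + 0.5513 = 6.4871 W/m².
ΔT = λ ΔF = 1.14 × 6.49 = 7.3986 K.

ΔF = 6.49 W/m²; ΔT = 7.4 K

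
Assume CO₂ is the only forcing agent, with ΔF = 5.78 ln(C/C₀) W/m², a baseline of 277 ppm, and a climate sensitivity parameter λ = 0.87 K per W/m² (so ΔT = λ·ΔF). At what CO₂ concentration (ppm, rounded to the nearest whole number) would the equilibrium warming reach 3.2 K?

C ≈ 523 ppm

Required forcing: ΔF = ΔT/λ = 3.2/0.87 = 3.6782 W/m².
Then ln(C/277) = ΔF/5.78 = 3.6782/5.78 = 0.63637.
So C = 277 × e^0.63637 = 277 × 1.88961 = 523.42 ppm.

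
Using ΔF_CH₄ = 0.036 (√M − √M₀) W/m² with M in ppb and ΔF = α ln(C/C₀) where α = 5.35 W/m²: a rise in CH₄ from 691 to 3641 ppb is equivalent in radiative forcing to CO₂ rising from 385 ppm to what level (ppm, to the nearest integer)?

CH₄ forcing: 0.036 × (√3641 − √691) = 0.036 × (60.3407 − 26.2869) = 0.036 × 34.0538 = 1.22594 W/m².
Set 5.35 ln(C/385) = 1.22594: ln(C/385) = 1.22594/5.35 = 0.22915, so C = 385 × e^0.22915 = 385 × 1.25753 = 484.15 ppm.

C ≈ 484 ppm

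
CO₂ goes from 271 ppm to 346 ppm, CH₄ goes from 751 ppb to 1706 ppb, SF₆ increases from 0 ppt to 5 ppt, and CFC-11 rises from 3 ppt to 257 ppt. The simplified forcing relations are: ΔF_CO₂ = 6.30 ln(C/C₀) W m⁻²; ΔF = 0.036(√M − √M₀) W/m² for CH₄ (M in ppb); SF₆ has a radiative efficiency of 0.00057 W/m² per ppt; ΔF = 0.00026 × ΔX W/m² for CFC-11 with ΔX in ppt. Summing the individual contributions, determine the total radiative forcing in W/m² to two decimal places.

CO₂: 6.30 × ln(346/271) = 6.30 × ln(1.27675) = 6.30 × 0.24432 = 1.5392 W/m².
CH₄: 0.036 × (√1706 − √751) = 0.036 × (41.3038 − 27.4044) = 0.036 × 13.8994 = 0.5004 W/m².
SF₆: ΔF = 0.00057 × (5 − 0) = 0.00057 × 5 = 0.0029 W/m².
CFC-11: ΔF = 0.00026 × (257 − 3) = 0.00026 × 254 = 0.0660 W/m².
Total ΔF = 1.5392 + 0.5004 + 0.0029 + 0.0660 = 2.1085 W/m².

ΔF = 2.11 W/m²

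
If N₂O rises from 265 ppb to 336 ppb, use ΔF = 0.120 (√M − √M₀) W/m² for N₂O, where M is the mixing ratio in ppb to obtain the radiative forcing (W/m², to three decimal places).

ΔF = 0.246 W/m²

N₂O: 0.120 × (√336 − √265) = 0.120 × (18.3303 − 16.2788) = 0.120 × 2.0515 = 0.2462 W/m².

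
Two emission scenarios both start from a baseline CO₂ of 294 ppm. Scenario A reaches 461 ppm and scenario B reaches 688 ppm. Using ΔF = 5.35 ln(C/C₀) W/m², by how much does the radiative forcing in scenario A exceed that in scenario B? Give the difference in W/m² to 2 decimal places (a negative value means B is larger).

ΔF_A = 5.35 ln(461/294) = 5.35 × 0.44982 = 2.4065 W/m².
ΔF_B = 5.35 ln(688/294) = 5.35 × 0.85021 = 4.5486 W/m².
Difference: 2.4065 − 4.5486 = -2.1421 W/m².

ΔF_A − ΔF_B = -2.14 W/m²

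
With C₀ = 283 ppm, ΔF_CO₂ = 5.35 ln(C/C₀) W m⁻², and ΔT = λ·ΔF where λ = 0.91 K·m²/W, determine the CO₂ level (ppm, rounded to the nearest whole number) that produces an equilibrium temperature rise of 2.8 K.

C ≈ 503 ppm

Required forcing: ΔF = ΔT/λ = 2.8/0.91 = 3.0769 W/m².
Then ln(C/283) = ΔF/5.35 = 3.0769/5.35 = 0.57512.
So C = 283 × e^0.57512 = 283 × 1.77734 = 502.99 ppm.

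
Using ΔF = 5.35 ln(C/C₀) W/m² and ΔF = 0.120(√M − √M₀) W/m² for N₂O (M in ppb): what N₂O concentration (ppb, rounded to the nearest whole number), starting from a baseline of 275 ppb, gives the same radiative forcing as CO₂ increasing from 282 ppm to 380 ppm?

CO₂ forcing: 5.35 × ln(380/282) = 5.35 × 0.298264 = 1.59571 W/m².
Set 0.120(√M − √275) = 1.59571: √M = 1.59571/0.120 + √275 = 13.2976 + 16.5831 = 29.8807.
M = (29.8807)² = 892.86 ppb.

M ≈ 893 ppb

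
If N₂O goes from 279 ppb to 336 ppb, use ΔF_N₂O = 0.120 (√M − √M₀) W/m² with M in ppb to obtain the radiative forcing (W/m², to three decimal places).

ΔF = 0.195 W/m²

N₂O: 0.120 × (√336 − √279) = 0.120 × (18.3303 − 16.7033) = 0.120 × 1.6270 = 0.1952 W/m².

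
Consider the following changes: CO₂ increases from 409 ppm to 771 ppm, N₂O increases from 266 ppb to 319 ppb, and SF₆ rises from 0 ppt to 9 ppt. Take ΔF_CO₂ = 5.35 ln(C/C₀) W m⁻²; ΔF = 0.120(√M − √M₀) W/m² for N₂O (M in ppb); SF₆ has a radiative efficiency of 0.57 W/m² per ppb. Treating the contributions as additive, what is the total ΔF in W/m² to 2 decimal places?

ΔF = 3.58 W/m²

CO₂: 5.35 × ln(771/409) = 5.35 × ln(1.88509) = 5.35 × 0.63398 = 3.3918 W/m².
N₂O: 0.120 × (√319 − √266) = 0.120 × (17.8606 − 16.3095) = 0.120 × 1.5511 = 0.1861 W/m².
SF₆: Δ = 9 − 0 = 9 ppt = 0.009 ppb; ΔF = 0.57 × 0.009 = 0.0051 W/m².
Total ΔF = 3.3918 + 0.1861 + 0.0051 = 3.5830 W/m².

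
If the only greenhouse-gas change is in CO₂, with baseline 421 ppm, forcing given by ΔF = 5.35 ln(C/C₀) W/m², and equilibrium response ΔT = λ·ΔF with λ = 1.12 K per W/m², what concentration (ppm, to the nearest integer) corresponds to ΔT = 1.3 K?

C ≈ 523 ppm

Required forcing: ΔF = ΔT/λ = 1.3/1.12 = 1.1607 W/m².
Then ln(C/421) = ΔF/5.35 = 1.1607/5.35 = 0.21695.
So C = 421 × e^0.21695 = 421 × 1.24228 = 523.00 ppm.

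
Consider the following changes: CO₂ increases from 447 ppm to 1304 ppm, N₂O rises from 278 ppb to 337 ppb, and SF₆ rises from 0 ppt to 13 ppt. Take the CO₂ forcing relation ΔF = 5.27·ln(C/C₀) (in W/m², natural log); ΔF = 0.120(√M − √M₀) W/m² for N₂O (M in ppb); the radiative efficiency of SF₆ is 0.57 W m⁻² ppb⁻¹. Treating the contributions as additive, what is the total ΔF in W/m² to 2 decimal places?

CO₂: 5.27 × ln(1304/447) = 5.27 × ln(2.91723) = 5.27 × 1.07063 = 5.6422 W/m².
N₂O: 0.120 × (√337 − √278) = 0.120 × (18.3576 − 16.6733) = 0.120 × 1.6843 = 0.2021 W/m².
SF₆: Δ = 13 − 0 = 13 ppt = 0.013 ppb; ΔF = 0.57 × 0.013 = 0.0074 W/m².
Total ΔF = 5.6422 + 0.2021 + 0.0074 = 5.8517 W/m².

ΔF = 5.85 W/m²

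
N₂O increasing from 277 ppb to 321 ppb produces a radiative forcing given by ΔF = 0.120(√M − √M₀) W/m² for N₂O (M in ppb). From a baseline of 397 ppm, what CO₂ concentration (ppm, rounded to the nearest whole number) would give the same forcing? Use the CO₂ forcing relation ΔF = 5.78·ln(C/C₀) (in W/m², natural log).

C ≈ 408 ppm

N₂O forcing: 0.120 × (√321 − √277) = 0.120 × (17.9165 − 16.6433) = 0.120 × 1.2732 = 0.15278 W/m².
Set 5.78 ln(C/397) = 0.15278: ln(C/397) = 0.15278/5.78 = 0.02643, so C = 397 × e^0.02643 = 397 × 1.02678 = 407.63 ppm.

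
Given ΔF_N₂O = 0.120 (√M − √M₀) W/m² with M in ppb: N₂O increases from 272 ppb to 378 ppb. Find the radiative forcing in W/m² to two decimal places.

N₂O: 0.120 × (√378 − √272) = 0.120 × (19.4422 − 16.4924) = 0.120 × 2.9498 = 0.3540 W/m².

ΔF = 0.35 W/m²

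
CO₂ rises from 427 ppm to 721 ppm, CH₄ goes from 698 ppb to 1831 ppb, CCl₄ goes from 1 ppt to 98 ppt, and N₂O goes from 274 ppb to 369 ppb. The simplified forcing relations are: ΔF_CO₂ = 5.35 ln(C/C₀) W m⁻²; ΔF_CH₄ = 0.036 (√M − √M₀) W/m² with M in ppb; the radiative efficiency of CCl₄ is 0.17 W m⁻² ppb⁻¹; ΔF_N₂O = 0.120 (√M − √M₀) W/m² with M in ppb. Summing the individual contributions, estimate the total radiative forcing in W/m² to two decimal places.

CO₂: 5.35 × ln(721/427) = 5.35 × ln(1.68852) = 5.35 × 0.52385 = 2.8026 W/m².
CH₄: 0.036 × (√1831 − √698) = 0.036 × (42.7902 − 26.4197) = 0.036 × 16.3705 = 0.5893 W/m².
CCl₄: Δ = 98 − 1 = 97 ppt = 0.097 ppb; ΔF = 0.17 × 0.097 = 0.0165 W/m².
N₂O: 0.120 × (√369 − √274) = 0.120 × (19.2094 − 16.5529) = 0.120 × 2.6565 = 0.3188 W/m².
Total ΔF = 2.8026 + 0.5893 + 0.0165 + 0.3188 = 3.7272 W/m².

ΔF = 3.73 W/m²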